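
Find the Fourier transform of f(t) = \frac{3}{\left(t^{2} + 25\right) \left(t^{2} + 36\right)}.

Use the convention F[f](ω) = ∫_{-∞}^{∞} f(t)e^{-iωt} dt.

F(ω) = \frac{\pi \left(6 e^{\left|{\omega}\right|} - 5\right) e^{- 6 \left|{\omega}\right|}}{110}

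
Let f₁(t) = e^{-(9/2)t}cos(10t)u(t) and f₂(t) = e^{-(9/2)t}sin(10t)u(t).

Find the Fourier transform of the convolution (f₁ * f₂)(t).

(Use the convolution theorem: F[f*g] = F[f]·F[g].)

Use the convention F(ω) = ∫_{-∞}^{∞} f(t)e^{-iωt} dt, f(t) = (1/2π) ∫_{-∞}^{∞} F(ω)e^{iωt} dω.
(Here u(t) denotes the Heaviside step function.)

F[f₁*f₂](ω) = \frac{80 \left(2 i \omega + 9\right)}{\left(\left(2 i \omega + 9\right)^{2} + 400\right)^{2}}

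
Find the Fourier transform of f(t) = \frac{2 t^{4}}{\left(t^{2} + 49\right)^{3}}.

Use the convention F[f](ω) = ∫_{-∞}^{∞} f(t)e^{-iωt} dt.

F(ω) = \frac{\pi \left(49 \omega^{2} - 35 \left|{\omega}\right| + 3\right) e^{- 7 \left|{\omega}\right|}}{28}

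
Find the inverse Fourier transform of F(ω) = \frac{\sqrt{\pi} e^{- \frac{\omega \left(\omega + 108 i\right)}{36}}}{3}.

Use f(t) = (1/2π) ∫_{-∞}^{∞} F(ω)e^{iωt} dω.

f(t) = e^{- 9 \left(t - 3\right)^{2}}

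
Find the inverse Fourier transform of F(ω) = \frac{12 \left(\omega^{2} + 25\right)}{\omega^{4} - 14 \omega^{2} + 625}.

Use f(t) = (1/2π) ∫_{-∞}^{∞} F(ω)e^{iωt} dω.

f(t) = 2 e^{- 3 \left|{t}\right|} \cos{\left(4 \left|{t}\right| \right)}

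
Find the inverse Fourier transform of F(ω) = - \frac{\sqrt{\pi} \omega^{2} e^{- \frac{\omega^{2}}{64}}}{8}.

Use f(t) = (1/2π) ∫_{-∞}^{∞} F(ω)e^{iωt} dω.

f(t) = 8 \left(64 t^{2} - 2\right) e^{- 16 t^{2}}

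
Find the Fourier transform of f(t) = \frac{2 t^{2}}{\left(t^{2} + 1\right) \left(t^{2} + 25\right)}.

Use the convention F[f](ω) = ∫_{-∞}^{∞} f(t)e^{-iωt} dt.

F(ω) = \frac{\pi \left(5 - e^{4 \left|{\omega}\right|}\right) e^{- 5 \left|{\omega}\right|}}{12}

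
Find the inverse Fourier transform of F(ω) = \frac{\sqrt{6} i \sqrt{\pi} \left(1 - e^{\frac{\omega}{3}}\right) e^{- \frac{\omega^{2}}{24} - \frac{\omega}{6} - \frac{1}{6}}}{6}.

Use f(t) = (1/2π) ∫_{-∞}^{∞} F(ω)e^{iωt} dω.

f(t) = 2 e^{- 6 t^{2}} \sin{\left(2 t \right)}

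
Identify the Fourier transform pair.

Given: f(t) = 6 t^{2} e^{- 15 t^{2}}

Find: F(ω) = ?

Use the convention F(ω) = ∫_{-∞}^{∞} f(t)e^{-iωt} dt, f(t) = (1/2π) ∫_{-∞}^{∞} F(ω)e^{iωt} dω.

F(ω) = \frac{\sqrt{15} \sqrt{\pi} \left(30 - \omega^{2}\right) e^{- \frac{\omega^{2}}{60}}}{2250}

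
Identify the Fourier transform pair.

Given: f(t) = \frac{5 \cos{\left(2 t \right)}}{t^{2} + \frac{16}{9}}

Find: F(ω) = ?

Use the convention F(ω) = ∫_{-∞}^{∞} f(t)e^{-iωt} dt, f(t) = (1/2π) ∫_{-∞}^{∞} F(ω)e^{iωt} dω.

F(ω) = \frac{15 \pi e^{- \frac{4 \left|{\omega + 2}\right|}{3}}}{8} + \frac{15 \pi e^{- \frac{4 \left|{\omega - 2}\right|}{3}}}{8}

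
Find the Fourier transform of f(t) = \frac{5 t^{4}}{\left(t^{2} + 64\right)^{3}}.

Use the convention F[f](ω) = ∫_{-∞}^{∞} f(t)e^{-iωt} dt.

F(ω) = \frac{5 \pi \left(64 \omega^{2} - 40 \left|{\omega}\right| + 3\right) e^{- 8 \left|{\omega}\right|}}{64}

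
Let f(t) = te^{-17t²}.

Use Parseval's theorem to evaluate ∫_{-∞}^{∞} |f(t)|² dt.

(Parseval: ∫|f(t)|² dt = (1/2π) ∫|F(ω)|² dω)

∫|f(t)|² dt = \frac{\sqrt{34} \sqrt{\pi}}{2312}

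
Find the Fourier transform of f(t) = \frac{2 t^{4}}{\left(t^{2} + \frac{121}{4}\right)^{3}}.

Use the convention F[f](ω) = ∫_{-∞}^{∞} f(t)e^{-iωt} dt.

F(ω) = \frac{\pi \left(121 \omega^{2} - 110 \left|{\omega}\right| + 12\right) e^{- \frac{11 \left|{\omega}\right|}{2}}}{88}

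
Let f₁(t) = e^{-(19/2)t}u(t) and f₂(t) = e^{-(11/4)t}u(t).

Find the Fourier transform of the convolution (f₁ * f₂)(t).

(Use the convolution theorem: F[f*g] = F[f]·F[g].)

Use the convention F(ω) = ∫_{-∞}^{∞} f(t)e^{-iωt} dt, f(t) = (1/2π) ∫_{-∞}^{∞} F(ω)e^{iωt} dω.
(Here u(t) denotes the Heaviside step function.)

F[f₁*f₂](ω) = \frac{8}{- 8 \omega^{2} + 98 i \omega + 209}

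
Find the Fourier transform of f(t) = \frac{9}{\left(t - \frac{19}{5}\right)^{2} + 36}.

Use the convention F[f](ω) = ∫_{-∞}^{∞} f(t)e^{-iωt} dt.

F(ω) = \frac{3 \pi e^{- \frac{19 i \omega}{5} - 6 \left|{\omega}\right|}}{2}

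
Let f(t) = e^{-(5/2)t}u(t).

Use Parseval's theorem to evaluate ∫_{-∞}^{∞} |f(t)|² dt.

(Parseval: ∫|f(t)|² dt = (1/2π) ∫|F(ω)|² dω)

∫|f(t)|² dt = \frac{1}{5}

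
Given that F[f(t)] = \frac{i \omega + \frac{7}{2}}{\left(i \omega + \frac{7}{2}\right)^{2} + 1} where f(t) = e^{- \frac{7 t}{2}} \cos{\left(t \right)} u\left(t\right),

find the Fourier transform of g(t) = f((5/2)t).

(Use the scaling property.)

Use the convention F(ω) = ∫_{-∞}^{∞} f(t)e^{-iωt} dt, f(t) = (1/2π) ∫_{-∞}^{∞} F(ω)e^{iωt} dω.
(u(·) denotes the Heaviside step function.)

F[g](ω) = \frac{4 \left(4 i \omega + 35\right)}{\left(4 i \omega + 35\right)^{2} + 100}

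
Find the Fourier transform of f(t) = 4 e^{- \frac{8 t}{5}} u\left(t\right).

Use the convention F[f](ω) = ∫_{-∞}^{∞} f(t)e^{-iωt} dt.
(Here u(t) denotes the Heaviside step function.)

F(ω) = \frac{20}{5 i \omega + 8}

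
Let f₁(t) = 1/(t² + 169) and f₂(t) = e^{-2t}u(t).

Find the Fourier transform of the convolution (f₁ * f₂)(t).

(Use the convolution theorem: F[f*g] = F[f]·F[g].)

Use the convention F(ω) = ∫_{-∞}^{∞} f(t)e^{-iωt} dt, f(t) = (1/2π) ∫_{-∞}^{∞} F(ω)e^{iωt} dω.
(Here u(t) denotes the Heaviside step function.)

F[f₁*f₂](ω) = \frac{\pi e^{- 13 \left|{\omega}\right|}}{13 \left(i \omega + 2\right)}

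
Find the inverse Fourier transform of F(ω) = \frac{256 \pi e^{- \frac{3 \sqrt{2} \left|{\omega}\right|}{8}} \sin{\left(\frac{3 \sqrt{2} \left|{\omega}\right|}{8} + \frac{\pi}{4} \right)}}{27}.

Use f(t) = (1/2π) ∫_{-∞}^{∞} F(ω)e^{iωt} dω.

f(t) = \frac{4}{t^{4} + \frac{81}{256}}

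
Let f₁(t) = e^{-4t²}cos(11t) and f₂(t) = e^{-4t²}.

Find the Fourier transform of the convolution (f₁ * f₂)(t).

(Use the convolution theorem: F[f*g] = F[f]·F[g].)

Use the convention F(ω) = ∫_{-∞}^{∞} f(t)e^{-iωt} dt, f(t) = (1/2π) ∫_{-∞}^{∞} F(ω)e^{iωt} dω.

F[f₁*f₂](ω) = \frac{\pi \left(e^{\frac{11 \omega}{4}} + 1\right) e^{- \frac{\omega^{2}}{8} - \frac{11 \omega}{8} - \frac{121}{16}}}{8}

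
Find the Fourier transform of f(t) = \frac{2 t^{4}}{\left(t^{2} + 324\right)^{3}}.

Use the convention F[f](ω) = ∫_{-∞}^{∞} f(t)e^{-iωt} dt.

F(ω) = \frac{\pi \left(108 \omega^{2} - 30 \left|{\omega}\right| + 1\right) e^{- 18 \left|{\omega}\right|}}{24}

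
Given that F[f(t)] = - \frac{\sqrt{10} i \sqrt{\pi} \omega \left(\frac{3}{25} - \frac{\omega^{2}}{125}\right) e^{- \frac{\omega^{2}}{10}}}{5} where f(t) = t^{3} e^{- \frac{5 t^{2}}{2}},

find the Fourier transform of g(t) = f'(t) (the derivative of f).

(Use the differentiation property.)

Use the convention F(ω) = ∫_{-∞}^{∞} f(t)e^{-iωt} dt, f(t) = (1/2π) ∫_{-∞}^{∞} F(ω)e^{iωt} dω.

F[g](ω) = \frac{\sqrt{10} \sqrt{\pi} \omega^{2} \left(15 - \omega^{2}\right) e^{- \frac{\omega^{2}}{10}}}{625}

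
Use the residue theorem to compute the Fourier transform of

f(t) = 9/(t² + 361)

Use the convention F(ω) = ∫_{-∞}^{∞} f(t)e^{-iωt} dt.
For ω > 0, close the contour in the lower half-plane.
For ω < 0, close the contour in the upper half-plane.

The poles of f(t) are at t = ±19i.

Let g(z) = f(z)e^{-iωz}; for large |z| the factor e^{-iωz} decays in the lower half-plane when ω > 0 and in the upper half-plane when ω < 0.

Case ω > 0 (lower half-plane, clockwise contour ⇒ F(ω) = -2πi·ΣRes):
  Res_{z = - 19 i} g(z) = \frac{9 i e^{- 19 \omega}}{38}
  F(ω) = -2πi·ΣRes = \frac{9 \pi e^{- 19 \omega}}{19}

Case ω < 0 (upper half-plane, counterclockwise contour ⇒ F(ω) = +2πi·ΣRes):
  Res_{z = 19 i} g(z) = - \frac{9 i e^{19 \omega}}{38}
  F(ω) = 2πi·ΣRes = \frac{9 \pi e^{19 \omega}}{19}

Both cases combine into a single formula in |ω|:

F(ω) = \frac{9 \pi e^{- 19 \left|{\omega}\right|}}{19}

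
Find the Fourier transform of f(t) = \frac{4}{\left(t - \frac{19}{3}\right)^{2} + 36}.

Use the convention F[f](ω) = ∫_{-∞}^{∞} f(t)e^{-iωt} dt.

F(ω) = \frac{2 \pi e^{- \frac{19 i \omega}{3} - 6 \left|{\omega}\right|}}{3}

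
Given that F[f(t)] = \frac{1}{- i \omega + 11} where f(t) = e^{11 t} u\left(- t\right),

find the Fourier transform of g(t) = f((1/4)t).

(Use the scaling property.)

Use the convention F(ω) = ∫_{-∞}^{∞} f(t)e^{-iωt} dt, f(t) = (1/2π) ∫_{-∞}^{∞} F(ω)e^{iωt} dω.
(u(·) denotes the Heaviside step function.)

F[g](ω) = - \frac{4}{4 i \omega - 11}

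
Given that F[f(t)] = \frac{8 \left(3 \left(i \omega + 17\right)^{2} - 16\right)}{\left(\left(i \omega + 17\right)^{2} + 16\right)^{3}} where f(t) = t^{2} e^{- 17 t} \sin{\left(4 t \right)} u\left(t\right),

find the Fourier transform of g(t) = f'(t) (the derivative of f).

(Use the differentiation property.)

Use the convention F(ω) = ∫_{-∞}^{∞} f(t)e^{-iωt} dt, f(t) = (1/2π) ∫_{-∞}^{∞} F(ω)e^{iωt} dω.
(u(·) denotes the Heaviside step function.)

F[g](ω) = \frac{8 i \omega \left(3 \left(i \omega + 17\right)^{2} - 16\right)}{\left(\left(i \omega + 17\right)^{2} + 16\right)^{3}}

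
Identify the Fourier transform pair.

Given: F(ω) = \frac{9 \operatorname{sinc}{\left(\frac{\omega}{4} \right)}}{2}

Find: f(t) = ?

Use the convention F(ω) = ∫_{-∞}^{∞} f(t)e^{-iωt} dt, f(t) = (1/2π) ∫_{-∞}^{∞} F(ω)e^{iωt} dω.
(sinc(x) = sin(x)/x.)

f(t) = 9 \left(\begin{cases} 1 & \text{for}\: \left|{t}\right| < \frac{1}{4} \\0 & \text{otherwise} \end{cases}\right)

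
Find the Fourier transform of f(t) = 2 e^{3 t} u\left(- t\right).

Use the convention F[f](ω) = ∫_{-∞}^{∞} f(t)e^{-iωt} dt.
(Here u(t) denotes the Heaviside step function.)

F(ω) = - \frac{2}{i \omega - 3}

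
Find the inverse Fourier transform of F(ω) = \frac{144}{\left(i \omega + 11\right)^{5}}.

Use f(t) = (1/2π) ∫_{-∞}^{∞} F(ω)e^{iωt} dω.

f(t) = 6 t^{4} e^{- 11 t} u\left(t\right)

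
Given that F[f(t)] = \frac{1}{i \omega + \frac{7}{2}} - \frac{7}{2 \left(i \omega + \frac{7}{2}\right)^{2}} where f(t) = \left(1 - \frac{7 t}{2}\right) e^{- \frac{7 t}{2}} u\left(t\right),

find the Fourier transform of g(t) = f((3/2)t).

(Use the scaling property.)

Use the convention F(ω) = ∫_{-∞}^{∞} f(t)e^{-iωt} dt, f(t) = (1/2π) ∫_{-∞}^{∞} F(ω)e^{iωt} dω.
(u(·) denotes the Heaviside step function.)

F[g](ω) = \frac{16 i \omega}{- 16 \omega^{2} + 168 i \omega + 441}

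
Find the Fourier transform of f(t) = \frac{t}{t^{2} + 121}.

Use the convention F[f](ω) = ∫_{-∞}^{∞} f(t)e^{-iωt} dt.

F(ω) = - i \pi e^{- 11 \left|{\omega}\right|} \operatorname{sign}{\left(\omega \right)}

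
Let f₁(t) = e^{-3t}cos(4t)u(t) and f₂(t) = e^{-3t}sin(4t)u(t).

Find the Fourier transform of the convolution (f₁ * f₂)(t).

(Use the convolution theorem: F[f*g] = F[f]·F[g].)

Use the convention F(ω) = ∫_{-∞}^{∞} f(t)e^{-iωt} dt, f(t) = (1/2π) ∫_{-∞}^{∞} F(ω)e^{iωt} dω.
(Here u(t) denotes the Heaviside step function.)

F[f₁*f₂](ω) = \frac{4 \left(i \omega + 3\right)}{\left(\left(i \omega + 3\right)^{2} + 16\right)^{2}}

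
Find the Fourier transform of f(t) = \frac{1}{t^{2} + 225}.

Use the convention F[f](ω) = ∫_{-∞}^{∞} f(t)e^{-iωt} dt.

F(ω) = \frac{\pi e^{- 15 \left|{\omega}\right|}}{15}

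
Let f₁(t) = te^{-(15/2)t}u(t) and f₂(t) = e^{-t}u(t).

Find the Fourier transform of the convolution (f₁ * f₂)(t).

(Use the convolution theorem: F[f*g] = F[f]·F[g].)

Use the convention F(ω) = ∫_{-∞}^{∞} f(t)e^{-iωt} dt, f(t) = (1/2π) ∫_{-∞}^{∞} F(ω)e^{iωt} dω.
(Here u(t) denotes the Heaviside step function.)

F[f₁*f₂](ω) = \frac{4}{\left(i \omega + 1\right) \left(2 i \omega + 15\right)^{2}}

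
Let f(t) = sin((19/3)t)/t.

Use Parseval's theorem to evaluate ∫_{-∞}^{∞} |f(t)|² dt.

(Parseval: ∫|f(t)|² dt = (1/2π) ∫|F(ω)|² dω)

∫|f(t)|² dt = \frac{19 \pi}{3}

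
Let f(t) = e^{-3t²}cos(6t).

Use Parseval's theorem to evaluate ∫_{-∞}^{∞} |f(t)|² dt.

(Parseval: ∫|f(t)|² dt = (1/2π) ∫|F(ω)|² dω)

∫|f(t)|² dt = \frac{\sqrt{6} \sqrt{\pi} \left(1 + e^{6}\right)}{12 e^{6}}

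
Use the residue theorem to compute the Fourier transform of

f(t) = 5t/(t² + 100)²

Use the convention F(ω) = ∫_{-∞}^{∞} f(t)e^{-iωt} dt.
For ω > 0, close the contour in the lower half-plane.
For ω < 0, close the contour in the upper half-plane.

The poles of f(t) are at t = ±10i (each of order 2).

Let g(z) = f(z)e^{-iωz}; for large |z| the factor e^{-iωz} decays in the lower half-plane when ω > 0 and in the upper half-plane when ω < 0.

Case ω > 0 (lower half-plane, clockwise contour ⇒ F(ω) = -2πi·ΣRes):
  Res_{z = - 10 i} g(z) = \frac{\omega e^{- 10 \omega}}{8} (pole of order 2)
  F(ω) = -2πi·ΣRes = - \frac{i \pi \omega e^{- 10 \omega}}{4}

Case ω < 0 (upper half-plane, counterclockwise contour ⇒ F(ω) = +2πi·ΣRes):
  Res_{z = 10 i} g(z) = - \frac{\omega e^{10 \omega}}{8} (pole of order 2)
  F(ω) = 2πi·ΣRes = - \frac{i \pi \omega e^{10 \omega}}{4}

Both cases combine into a single formula in |ω|:

F(ω) = - \frac{i \pi \omega e^{- 10 \left|{\omega}\right|}}{4}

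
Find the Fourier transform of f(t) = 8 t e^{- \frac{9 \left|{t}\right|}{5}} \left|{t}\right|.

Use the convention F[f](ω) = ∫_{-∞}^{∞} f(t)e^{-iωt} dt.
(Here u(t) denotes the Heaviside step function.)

F(ω) = \frac{20000 i \omega \left(25 \omega^{2} - 243\right)}{\left(25 \omega^{2} + 81\right)^{3}}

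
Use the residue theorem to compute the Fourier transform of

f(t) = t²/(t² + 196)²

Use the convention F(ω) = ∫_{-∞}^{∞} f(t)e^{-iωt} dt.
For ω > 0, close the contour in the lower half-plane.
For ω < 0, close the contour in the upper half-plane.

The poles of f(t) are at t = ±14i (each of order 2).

Let g(z) = f(z)e^{-iωz}; for large |z| the factor e^{-iωz} decays in the lower half-plane when ω > 0 and in the upper half-plane when ω < 0.

Case ω > 0 (lower half-plane, clockwise contour ⇒ F(ω) = -2πi·ΣRes):
  Res_{z = - 14 i} g(z) = \frac{i \left(1 - 14 \omega\right) e^{- 14 \omega}}{56} (pole of order 2)
  F(ω) = -2πi·ΣRes = \frac{\pi \left(1 - 14 \omega\right) e^{- 14 \omega}}{28}

Case ω < 0 (upper half-plane, counterclockwise contour ⇒ F(ω) = +2πi·ΣRes):
  Res_{z = 14 i} g(z) = \frac{i \left(- 14 \omega - 1\right) e^{14 \omega}}{56} (pole of order 2)
  F(ω) = 2πi·ΣRes = \frac{\pi \left(14 \omega + 1\right) e^{14 \omega}}{28}

Both cases combine into a single formula in |ω|:

F(ω) = \frac{\pi \left(1 - 14 \left|{\omega}\right|\right) e^{- 14 \left|{\omega}\right|}}{28}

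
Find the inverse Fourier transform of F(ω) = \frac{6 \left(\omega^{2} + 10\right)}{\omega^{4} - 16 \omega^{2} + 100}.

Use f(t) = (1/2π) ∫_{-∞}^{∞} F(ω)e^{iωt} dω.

f(t) = 3 e^{- \left|{t}\right|} \cos{\left(3 \left|{t}\right| \right)}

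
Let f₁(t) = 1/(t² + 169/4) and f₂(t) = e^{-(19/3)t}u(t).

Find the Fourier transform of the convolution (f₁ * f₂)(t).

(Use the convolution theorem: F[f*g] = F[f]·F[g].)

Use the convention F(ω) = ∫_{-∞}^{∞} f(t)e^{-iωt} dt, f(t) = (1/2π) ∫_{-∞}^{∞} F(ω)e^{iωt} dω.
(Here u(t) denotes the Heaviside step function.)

F[f₁*f₂](ω) = \frac{6 \pi e^{- \frac{13 \left|{\omega}\right|}{2}}}{13 \left(3 i \omega + 19\right)}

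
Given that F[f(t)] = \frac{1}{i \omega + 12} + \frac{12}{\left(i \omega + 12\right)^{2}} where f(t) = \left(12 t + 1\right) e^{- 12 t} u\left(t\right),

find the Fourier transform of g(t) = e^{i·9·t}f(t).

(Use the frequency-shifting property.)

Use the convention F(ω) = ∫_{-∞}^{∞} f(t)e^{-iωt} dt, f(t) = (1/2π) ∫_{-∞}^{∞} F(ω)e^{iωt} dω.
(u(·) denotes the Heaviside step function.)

F[g](ω) = \frac{12 i \left(\omega - 9\right) + \left(i \left(\omega - 9\right) + 12\right)^{2} + 144}{\left(i \left(\omega - 9\right) + 12\right)^{3}}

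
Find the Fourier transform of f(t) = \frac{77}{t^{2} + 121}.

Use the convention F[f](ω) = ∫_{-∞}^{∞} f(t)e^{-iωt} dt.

F(ω) = 7 \pi e^{- 11 \left|{\omega}\right|}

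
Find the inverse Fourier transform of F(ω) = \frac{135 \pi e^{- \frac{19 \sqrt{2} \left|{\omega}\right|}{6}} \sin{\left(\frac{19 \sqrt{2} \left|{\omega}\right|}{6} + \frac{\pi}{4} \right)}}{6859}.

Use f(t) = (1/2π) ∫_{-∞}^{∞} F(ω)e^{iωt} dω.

f(t) = \frac{5}{t^{4} + \frac{130321}{81}}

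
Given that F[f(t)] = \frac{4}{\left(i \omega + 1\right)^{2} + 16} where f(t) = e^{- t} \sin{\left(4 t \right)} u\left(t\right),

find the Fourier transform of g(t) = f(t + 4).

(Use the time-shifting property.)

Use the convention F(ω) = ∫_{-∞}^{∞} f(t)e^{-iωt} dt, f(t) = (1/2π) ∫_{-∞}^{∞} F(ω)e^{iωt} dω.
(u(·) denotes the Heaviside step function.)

F[g](ω) = \frac{4 e^{4 i \omega}}{\left(i \omega + 1\right)^{2} + 16}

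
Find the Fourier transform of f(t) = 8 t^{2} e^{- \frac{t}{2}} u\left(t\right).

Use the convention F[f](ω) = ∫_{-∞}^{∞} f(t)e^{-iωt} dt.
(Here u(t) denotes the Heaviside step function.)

F(ω) = \frac{128}{\left(2 i \omega + 1\right)^{3}}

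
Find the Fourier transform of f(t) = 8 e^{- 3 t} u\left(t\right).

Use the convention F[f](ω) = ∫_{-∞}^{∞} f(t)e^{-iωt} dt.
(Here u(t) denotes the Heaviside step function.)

F(ω) = \frac{8}{i \omega + 3}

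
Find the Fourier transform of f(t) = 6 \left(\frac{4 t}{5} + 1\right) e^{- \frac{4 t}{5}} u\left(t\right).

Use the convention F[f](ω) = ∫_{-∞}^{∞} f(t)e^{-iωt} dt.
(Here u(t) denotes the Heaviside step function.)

F(ω) = \frac{30 \left(- 5 i \omega - 8\right)}{25 \omega^{2} - 40 i \omega - 16}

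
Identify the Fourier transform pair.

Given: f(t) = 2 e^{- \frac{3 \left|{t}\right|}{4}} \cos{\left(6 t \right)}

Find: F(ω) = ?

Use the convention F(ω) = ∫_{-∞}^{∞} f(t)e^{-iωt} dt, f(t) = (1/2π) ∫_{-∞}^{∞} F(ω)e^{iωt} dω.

F(ω) = \frac{48 \left(16 \omega^{2} + 585\right)}{256 \omega^{4} - 18144 \omega^{2} + 342225}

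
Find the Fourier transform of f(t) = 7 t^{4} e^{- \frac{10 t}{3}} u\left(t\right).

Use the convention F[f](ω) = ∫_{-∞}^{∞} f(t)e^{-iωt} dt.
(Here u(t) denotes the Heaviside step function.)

F(ω) = \frac{40824}{\left(3 i \omega + 10\right)^{5}}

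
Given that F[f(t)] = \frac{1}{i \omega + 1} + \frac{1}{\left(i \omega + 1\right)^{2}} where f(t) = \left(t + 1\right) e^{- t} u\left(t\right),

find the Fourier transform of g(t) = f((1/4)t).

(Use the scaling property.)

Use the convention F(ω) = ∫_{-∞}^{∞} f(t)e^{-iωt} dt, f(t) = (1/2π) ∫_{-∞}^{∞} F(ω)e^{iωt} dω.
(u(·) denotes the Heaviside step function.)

F[g](ω) = \frac{8 \left(- 2 i \omega - 1\right)}{16 \omega^{2} - 8 i \omega - 1}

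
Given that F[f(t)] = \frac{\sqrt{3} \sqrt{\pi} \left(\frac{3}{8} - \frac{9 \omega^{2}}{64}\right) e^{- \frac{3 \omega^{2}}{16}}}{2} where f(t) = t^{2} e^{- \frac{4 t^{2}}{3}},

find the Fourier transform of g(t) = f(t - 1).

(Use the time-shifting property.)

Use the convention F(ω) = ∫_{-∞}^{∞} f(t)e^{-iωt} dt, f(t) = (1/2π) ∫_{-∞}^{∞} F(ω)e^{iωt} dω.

F[g](ω) = \frac{3 \sqrt{3} \sqrt{\pi} \left(8 - 3 \omega^{2}\right) e^{- \omega \left(\frac{3 \omega}{16} + i\right)}}{128}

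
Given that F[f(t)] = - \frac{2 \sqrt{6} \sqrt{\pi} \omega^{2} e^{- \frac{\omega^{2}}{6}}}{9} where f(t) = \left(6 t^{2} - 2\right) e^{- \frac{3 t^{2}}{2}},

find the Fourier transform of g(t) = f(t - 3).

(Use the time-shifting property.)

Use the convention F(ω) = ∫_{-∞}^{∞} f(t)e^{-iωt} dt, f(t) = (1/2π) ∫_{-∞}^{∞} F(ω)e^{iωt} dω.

F[g](ω) = - \frac{2 \sqrt{6} \sqrt{\pi} \omega^{2} e^{- \frac{\omega \left(\omega + 18 i\right)}{6}}}{9}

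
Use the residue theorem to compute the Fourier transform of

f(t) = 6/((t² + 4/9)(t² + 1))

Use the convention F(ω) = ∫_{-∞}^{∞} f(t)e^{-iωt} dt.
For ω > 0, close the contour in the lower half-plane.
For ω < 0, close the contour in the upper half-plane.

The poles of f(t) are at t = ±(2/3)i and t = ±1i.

Let g(z) = f(z)e^{-iωz}; for large |z| the factor e^{-iωz} decays in the lower half-plane when ω > 0 and in the upper half-plane when ω < 0.

Case ω > 0 (lower half-plane, clockwise contour ⇒ F(ω) = -2πi·ΣRes):
  Res_{z = - \frac{2 i}{3}} g(z) = \frac{81 i e^{- \frac{2 \omega}{3}}}{10}
  Res_{z = - i} g(z) = - \frac{27 i e^{- \omega}}{5}
  F(ω) = -2πi·ΣRes = - \frac{54 \pi e^{- \omega}}{5} + \frac{81 \pi e^{- \frac{2 \omega}{3}}}{5}

Case ω < 0 (upper half-plane, counterclockwise contour ⇒ F(ω) = +2πi·ΣRes):
  Res_{z = \frac{2 i}{3}} g(z) = - \frac{81 i e^{\frac{2 \omega}{3}}}{10}
  Res_{z = i} g(z) = \frac{27 i e^{\omega}}{5}
  F(ω) = 2πi·ΣRes = \frac{27 \pi \left(3 e^{\frac{2 \omega}{3}} - 2 e^{\omega}\right)}{5}

Both cases combine into a single formula in |ω|:

F(ω) = - \frac{54 \pi e^{- \left|{\omega}\right|}}{5} + \frac{81 \pi e^{- \frac{2 \left|{\omega}\right|}{3}}}{5}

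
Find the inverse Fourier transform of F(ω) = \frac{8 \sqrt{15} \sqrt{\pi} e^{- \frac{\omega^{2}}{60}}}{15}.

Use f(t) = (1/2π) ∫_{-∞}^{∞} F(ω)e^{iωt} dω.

f(t) = 8 e^{- 15 t^{2}}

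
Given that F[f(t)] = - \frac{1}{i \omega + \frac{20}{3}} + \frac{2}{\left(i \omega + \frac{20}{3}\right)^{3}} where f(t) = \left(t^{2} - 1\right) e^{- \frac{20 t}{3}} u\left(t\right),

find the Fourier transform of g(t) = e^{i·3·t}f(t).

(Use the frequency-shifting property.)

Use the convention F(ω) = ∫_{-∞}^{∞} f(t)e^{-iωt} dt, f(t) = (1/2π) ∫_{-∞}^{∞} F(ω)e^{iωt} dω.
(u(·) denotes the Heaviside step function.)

F[g](ω) = \frac{3 \left(54 i \left(\omega - 3\right) - \left(3 i \left(\omega - 3\right) + 20\right)^{3} + 360\right)}{\left(3 i \left(\omega - 3\right) + 20\right)^{4}}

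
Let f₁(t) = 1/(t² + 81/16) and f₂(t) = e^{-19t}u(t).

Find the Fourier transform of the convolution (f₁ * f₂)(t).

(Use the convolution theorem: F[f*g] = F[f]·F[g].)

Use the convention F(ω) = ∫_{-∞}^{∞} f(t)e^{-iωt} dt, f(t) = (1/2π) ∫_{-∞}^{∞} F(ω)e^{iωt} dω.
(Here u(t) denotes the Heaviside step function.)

F[f₁*f₂](ω) = \frac{4 \pi e^{- \frac{9 \left|{\omega}\right|}{4}}}{9 \left(i \omega + 19\right)}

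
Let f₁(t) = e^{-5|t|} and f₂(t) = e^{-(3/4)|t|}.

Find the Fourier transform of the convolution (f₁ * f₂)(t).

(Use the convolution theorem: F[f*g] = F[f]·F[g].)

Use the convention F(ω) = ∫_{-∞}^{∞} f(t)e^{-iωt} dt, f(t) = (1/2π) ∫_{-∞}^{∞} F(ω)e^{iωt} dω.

F[f₁*f₂](ω) = \frac{240}{\left(\omega^{2} + 25\right) \left(16 \omega^{2} + 9\right)}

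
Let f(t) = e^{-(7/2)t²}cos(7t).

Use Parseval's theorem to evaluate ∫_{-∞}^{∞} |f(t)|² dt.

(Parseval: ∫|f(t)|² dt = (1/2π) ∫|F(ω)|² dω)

∫|f(t)|² dt = \frac{\sqrt{7} \sqrt{\pi} \left(1 + e^{7}\right)}{14 e^{7}}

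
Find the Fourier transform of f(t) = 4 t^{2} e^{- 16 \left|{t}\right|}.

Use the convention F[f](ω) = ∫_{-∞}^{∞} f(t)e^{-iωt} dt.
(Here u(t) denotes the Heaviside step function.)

F(ω) = \frac{256 \left(256 - 3 \omega^{2}\right)}{\left(\omega^{2} + 256\right)^{3}}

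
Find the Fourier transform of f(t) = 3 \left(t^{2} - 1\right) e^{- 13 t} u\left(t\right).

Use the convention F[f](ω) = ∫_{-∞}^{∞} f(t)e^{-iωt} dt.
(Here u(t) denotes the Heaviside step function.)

F(ω) = \frac{3 \left(2 i \omega - \left(i \omega + 13\right)^{3} + 26\right)}{\left(i \omega + 13\right)^{4}}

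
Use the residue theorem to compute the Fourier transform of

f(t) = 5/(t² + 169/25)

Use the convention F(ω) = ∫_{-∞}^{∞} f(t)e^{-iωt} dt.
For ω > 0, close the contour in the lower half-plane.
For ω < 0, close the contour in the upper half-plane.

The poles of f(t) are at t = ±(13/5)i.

Let g(z) = f(z)e^{-iωz}; for large |z| the factor e^{-iωz} decays in the lower half-plane when ω > 0 and in the upper half-plane when ω < 0.

Case ω > 0 (lower half-plane, clockwise contour ⇒ F(ω) = -2πi·ΣRes):
  Res_{z = - \frac{13 i}{5}} g(z) = \frac{25 i e^{- \frac{13 \omega}{5}}}{26}
  F(ω) = -2πi·ΣRes = \frac{25 \pi e^{- \frac{13 \omega}{5}}}{13}

Case ω < 0 (upper half-plane, counterclockwise contour ⇒ F(ω) = +2πi·ΣRes):
  Res_{z = \frac{13 i}{5}} g(z) = - \frac{25 i e^{\frac{13 \omega}{5}}}{26}
  F(ω) = 2πi·ΣRes = \frac{25 \pi e^{\frac{13 \omega}{5}}}{13}

Both cases combine into a single formula in |ω|:

F(ω) = \frac{25 \pi e^{- \frac{13 \left|{\omega}\right|}{5}}}{13}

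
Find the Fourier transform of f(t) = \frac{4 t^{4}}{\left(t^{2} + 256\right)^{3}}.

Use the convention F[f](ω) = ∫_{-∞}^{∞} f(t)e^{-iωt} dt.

F(ω) = \frac{\pi \left(256 \omega^{2} - 80 \left|{\omega}\right| + 3\right) e^{- 16 \left|{\omega}\right|}}{32}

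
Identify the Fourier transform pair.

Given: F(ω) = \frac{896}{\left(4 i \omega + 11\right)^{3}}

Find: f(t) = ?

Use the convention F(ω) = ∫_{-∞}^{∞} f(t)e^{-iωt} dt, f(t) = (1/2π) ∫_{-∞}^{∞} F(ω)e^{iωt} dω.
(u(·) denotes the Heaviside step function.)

f(t) = 7 t^{2} e^{- \frac{11 t}{4}} u\left(t\right)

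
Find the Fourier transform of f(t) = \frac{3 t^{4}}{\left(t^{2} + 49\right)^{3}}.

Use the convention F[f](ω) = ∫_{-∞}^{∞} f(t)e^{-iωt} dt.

F(ω) = \frac{3 \pi \left(49 \omega^{2} - 35 \left|{\omega}\right| + 3\right) e^{- 7 \left|{\omega}\right|}}{56}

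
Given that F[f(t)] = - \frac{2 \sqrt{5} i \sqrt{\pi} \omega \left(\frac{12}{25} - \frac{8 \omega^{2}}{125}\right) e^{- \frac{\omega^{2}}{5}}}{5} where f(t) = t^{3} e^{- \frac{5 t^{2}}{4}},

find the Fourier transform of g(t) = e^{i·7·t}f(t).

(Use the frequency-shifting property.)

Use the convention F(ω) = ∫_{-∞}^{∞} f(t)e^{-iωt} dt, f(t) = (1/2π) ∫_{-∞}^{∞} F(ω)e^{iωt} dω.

F[g](ω) = \frac{8 \sqrt{5} i \sqrt{\pi} \left(\omega - 7\right) \left(2 \left(\omega - 7\right)^{2} - 15\right) e^{- \frac{\left(\omega - 7\right)^{2}}{5}}}{625}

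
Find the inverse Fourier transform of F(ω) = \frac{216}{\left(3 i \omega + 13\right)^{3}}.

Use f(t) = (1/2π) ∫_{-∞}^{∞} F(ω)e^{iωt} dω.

f(t) = 4 t^{2} e^{- \frac{13 t}{3}} u\left(t\right)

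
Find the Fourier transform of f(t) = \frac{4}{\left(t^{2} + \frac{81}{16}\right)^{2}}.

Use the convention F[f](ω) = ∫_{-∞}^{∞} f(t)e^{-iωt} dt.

F(ω) = \frac{32 \pi \left(9 \left|{\omega}\right| + 4\right) e^{- \frac{9 \left|{\omega}\right|}{4}}}{729}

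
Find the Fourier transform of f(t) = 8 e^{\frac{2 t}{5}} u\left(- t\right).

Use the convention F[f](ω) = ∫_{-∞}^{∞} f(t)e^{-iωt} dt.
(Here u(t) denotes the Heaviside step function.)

F(ω) = - \frac{40}{5 i \omega - 2}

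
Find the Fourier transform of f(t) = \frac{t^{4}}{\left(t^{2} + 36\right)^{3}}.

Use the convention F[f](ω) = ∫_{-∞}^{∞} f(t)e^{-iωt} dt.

F(ω) = \frac{\pi \left(12 \omega^{2} - 10 \left|{\omega}\right| + 1\right) e^{- 6 \left|{\omega}\right|}}{16}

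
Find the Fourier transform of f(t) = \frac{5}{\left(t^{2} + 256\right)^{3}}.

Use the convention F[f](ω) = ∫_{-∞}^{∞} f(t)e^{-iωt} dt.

F(ω) = \frac{5 \pi \left(256 \omega^{2} + 48 \left|{\omega}\right| + 3\right) e^{- 16 \left|{\omega}\right|}}{8388608}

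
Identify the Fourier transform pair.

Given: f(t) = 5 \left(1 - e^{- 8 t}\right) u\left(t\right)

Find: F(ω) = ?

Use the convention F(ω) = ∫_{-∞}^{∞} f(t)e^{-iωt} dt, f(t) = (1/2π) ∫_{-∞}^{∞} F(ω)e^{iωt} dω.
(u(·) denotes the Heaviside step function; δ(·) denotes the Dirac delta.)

F(ω) = 5 \pi \delta\left(\omega\right) - \frac{40 i}{\omega \left(i \omega + 8\right)}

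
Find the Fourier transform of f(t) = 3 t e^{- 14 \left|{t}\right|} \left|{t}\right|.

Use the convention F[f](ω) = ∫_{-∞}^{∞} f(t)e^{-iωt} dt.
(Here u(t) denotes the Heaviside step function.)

F(ω) = \frac{12 i \omega \left(\omega^{2} - 588\right)}{\left(\omega^{2} + 196\right)^{3}}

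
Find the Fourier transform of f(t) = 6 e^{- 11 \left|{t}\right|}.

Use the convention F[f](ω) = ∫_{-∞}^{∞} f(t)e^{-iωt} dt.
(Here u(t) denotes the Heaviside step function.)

F(ω) = \frac{132}{\omega^{2} + 121}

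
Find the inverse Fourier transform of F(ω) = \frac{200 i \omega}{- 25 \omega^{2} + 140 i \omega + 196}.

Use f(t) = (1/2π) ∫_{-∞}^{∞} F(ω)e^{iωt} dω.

f(t) = 8 \left(1 - \frac{14 t}{5}\right) e^{- \frac{14 t}{5}} u\left(t\right)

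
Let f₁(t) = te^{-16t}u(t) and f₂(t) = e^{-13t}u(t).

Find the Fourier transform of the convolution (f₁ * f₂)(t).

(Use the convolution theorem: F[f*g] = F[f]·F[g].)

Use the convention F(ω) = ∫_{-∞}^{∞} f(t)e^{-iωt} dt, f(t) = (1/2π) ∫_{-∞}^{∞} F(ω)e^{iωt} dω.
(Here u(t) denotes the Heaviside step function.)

F[f₁*f₂](ω) = \frac{1}{\left(i \omega + 13\right) \left(i \omega + 16\right)^{2}}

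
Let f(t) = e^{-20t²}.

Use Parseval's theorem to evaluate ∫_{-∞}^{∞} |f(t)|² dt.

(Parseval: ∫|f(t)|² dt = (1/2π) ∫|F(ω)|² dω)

∫|f(t)|² dt = \frac{\sqrt{10} \sqrt{\pi}}{20}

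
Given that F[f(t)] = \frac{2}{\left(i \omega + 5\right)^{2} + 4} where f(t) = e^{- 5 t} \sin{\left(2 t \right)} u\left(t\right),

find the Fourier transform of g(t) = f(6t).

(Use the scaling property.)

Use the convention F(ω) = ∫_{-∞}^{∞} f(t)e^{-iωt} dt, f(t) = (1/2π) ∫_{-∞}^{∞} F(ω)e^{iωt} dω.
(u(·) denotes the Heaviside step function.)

F[g](ω) = \frac{12}{\left(i \omega + 30\right)^{2} + 144}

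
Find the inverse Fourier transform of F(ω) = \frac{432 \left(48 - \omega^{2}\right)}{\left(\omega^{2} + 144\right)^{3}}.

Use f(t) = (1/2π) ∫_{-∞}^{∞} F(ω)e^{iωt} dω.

f(t) = 3 t^{2} e^{- 12 \left|{t}\right|}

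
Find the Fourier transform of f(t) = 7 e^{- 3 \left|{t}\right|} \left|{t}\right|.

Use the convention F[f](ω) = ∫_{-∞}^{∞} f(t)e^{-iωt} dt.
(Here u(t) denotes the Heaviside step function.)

F(ω) = \frac{14 \left(9 - \omega^{2}\right)}{\left(\omega^{2} + 9\right)^{2}}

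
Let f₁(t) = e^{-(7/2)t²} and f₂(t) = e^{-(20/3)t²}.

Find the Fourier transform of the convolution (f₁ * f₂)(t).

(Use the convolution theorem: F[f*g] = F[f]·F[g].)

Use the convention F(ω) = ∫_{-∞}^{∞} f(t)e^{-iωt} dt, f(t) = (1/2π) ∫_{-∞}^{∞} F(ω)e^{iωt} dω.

F[f₁*f₂](ω) = \frac{\sqrt{210} \pi e^{- \frac{61 \omega^{2}}{560}}}{70}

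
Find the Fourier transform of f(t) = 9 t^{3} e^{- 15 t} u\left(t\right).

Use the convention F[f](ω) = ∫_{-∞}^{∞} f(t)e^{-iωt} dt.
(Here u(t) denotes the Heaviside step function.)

F(ω) = \frac{54}{\left(i \omega + 15\right)^{4}}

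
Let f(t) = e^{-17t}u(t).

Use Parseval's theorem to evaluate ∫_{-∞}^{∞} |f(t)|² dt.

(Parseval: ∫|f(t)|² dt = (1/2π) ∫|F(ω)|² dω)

∫|f(t)|² dt = \frac{1}{34}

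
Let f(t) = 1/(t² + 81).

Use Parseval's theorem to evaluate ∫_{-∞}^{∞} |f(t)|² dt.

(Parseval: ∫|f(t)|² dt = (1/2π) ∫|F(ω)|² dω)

∫|f(t)|² dt = \frac{\pi}{1458}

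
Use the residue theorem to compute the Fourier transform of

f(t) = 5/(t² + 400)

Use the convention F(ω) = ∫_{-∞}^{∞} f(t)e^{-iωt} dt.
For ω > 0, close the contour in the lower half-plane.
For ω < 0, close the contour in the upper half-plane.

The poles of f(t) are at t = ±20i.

Let g(z) = f(z)e^{-iωz}; for large |z| the factor e^{-iωz} decays in the lower half-plane when ω > 0 and in the upper half-plane when ω < 0.

Case ω > 0 (lower half-plane, clockwise contour ⇒ F(ω) = -2πi·ΣRes):
  Res_{z = - 20 i} g(z) = \frac{i e^{- 20 \omega}}{8}
  F(ω) = -2πi·ΣRes = \frac{\pi e^{- 20 \omega}}{4}

Case ω < 0 (upper half-plane, counterclockwise contour ⇒ F(ω) = +2πi·ΣRes):
  Res_{z = 20 i} g(z) = - \frac{i e^{20 \omega}}{8}
  F(ω) = 2πi·ΣRes = \frac{\pi e^{20 \omega}}{4}

Both cases combine into a single formula in |ω|:

F(ω) = \frac{\pi e^{- 20 \left|{\omega}\right|}}{4}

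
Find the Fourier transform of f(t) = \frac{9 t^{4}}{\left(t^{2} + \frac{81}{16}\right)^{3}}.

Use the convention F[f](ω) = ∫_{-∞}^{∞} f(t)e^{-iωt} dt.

F(ω) = \frac{3 \pi \left(27 \omega^{2} - 60 \left|{\omega}\right| + 16\right) e^{- \frac{9 \left|{\omega}\right|}{4}}}{32}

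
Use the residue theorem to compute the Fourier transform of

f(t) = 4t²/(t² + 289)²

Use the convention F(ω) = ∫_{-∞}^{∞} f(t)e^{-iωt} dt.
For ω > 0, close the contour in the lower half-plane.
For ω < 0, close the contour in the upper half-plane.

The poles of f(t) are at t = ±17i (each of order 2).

Let g(z) = f(z)e^{-iωz}; for large |z| the factor e^{-iωz} decays in the lower half-plane when ω > 0 and in the upper half-plane when ω < 0.

Case ω > 0 (lower half-plane, clockwise contour ⇒ F(ω) = -2πi·ΣRes):
  Res_{z = - 17 i} g(z) = i \left(\frac{1}{17} - \omega\right) e^{- 17 \omega} (pole of order 2)
  F(ω) = -2πi·ΣRes = \frac{2 \pi \left(1 - 17 \omega\right) e^{- 17 \omega}}{17}

Case ω < 0 (upper half-plane, counterclockwise contour ⇒ F(ω) = +2πi·ΣRes):
  Res_{z = 17 i} g(z) = i \left(- \omega - \frac{1}{17}\right) e^{17 \omega} (pole of order 2)
  F(ω) = 2πi·ΣRes = \frac{2 \pi \left(17 \omega + 1\right) e^{17 \omega}}{17}

Both cases combine into a single formula in |ω|:

F(ω) = \frac{2 \pi \left(1 - 17 \left|{\omega}\right|\right) e^{- 17 \left|{\omega}\right|}}{17}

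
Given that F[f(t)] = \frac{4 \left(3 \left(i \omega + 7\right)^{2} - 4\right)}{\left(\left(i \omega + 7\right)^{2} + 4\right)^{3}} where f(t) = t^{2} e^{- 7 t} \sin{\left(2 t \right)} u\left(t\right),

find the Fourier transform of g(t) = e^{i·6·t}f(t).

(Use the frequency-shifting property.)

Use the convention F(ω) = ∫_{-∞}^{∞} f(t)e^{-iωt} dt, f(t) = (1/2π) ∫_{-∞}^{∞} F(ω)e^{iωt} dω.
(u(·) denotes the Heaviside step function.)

F[g](ω) = \frac{4 \left(3 \left(i \left(\omega - 6\right) + 7\right)^{2} - 4\right)}{\left(\left(i \left(\omega - 6\right) + 7\right)^{2} + 4\right)^{3}}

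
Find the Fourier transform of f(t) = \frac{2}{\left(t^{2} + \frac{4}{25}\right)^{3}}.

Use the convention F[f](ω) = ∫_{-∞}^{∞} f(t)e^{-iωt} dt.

F(ω) = \frac{125 \pi \left(4 \omega^{2} + 30 \left|{\omega}\right| + 75\right) e^{- \frac{2 \left|{\omega}\right|}{5}}}{128}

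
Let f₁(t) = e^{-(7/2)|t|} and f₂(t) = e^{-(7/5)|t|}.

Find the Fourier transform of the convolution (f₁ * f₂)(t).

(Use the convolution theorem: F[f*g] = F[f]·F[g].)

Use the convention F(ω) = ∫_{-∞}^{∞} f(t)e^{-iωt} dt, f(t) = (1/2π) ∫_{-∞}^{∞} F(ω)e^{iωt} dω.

F[f₁*f₂](ω) = \frac{1960}{100 \omega^{4} + 1421 \omega^{2} + 2401}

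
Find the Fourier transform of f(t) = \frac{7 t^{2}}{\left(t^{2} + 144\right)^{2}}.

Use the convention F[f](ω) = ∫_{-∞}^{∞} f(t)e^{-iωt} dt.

F(ω) = \frac{7 \pi \left(1 - 12 \left|{\omega}\right|\right) e^{- 12 \left|{\omega}\right|}}{24}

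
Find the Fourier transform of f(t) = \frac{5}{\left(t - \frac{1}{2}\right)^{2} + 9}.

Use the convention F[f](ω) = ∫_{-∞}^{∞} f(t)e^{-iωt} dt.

F(ω) = \frac{5 \pi e^{- \frac{i \omega}{2} - 3 \left|{\omega}\right|}}{3}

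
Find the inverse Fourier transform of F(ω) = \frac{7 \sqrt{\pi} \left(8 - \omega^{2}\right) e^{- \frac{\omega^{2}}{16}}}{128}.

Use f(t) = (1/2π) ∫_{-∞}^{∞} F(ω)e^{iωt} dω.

f(t) = 7 t^{2} e^{- 4 t^{2}}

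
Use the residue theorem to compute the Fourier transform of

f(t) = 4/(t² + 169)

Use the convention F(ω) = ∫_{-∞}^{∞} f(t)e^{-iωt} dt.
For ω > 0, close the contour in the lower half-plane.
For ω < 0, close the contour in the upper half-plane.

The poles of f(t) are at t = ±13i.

Let g(z) = f(z)e^{-iωz}; for large |z| the factor e^{-iωz} decays in the lower half-plane when ω > 0 and in the upper half-plane when ω < 0.

Case ω > 0 (lower half-plane, clockwise contour ⇒ F(ω) = -2πi·ΣRes):
  Res_{z = - 13 i} g(z) = \frac{2 i e^{- 13 \omega}}{13}
  F(ω) = -2πi·ΣRes = \frac{4 \pi e^{- 13 \omega}}{13}

Case ω < 0 (upper half-plane, counterclockwise contour ⇒ F(ω) = +2πi·ΣRes):
  Res_{z = 13 i} g(z) = - \frac{2 i e^{13 \omega}}{13}
  F(ω) = 2πi·ΣRes = \frac{4 \pi e^{13 \omega}}{13}

Both cases combine into a single formula in |ω|:

F(ω) = \frac{4 \pi e^{- 13 \left|{\omega}\right|}}{13}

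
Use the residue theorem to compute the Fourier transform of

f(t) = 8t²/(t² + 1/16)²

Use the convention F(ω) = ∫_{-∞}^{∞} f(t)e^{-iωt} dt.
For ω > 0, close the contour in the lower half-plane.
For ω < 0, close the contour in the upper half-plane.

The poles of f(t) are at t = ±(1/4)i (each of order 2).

Let g(z) = f(z)e^{-iωz}; for large |z| the factor e^{-iωz} decays in the lower half-plane when ω > 0 and in the upper half-plane when ω < 0.

Case ω > 0 (lower half-plane, clockwise contour ⇒ F(ω) = -2πi·ΣRes):
  Res_{z = - \frac{i}{4}} g(z) = 2 i \left(4 - \omega\right) e^{- \frac{\omega}{4}} (pole of order 2)
  F(ω) = -2πi·ΣRes = 4 \pi \left(4 - \omega\right) e^{- \frac{\omega}{4}}

Case ω < 0 (upper half-plane, counterclockwise contour ⇒ F(ω) = +2πi·ΣRes):
  Res_{z = \frac{i}{4}} g(z) = 2 i \left(- \omega - 4\right) e^{\frac{\omega}{4}} (pole of order 2)
  F(ω) = 2πi·ΣRes = 4 \pi \left(\omega + 4\right) e^{\frac{\omega}{4}}

Both cases combine into a single formula in |ω|:

F(ω) = 4 \pi \left(4 - \left|{\omega}\right|\right) e^{- \frac{\left|{\omega}\right|}{4}}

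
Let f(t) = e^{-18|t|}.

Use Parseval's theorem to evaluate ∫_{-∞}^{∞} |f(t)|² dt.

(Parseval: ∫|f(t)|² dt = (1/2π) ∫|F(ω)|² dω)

∫|f(t)|² dt = \frac{1}{18}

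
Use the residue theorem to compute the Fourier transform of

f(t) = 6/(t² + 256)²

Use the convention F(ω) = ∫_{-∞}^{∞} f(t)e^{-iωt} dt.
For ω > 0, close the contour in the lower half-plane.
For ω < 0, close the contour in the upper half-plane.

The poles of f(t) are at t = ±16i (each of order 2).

Let g(z) = f(z)e^{-iωz}; for large |z| the factor e^{-iωz} decays in the lower half-plane when ω > 0 and in the upper half-plane when ω < 0.

Case ω > 0 (lower half-plane, clockwise contour ⇒ F(ω) = -2πi·ΣRes):
  Res_{z = - 16 i} g(z) = \frac{3 i \left(16 \omega + 1\right) e^{- 16 \omega}}{8192} (pole of order 2)
  F(ω) = -2πi·ΣRes = \frac{3 \pi \left(16 \omega + 1\right) e^{- 16 \omega}}{4096}

Case ω < 0 (upper half-plane, counterclockwise contour ⇒ F(ω) = +2πi·ΣRes):
  Res_{z = 16 i} g(z) = \frac{3 i \left(16 \omega - 1\right) e^{16 \omega}}{8192} (pole of order 2)
  F(ω) = 2πi·ΣRes = \frac{3 \pi \left(1 - 16 \omega\right) e^{16 \omega}}{4096}

Both cases combine into a single formula in |ω|:

F(ω) = \frac{3 \pi \left(16 \left|{\omega}\right| + 1\right) e^{- 16 \left|{\omega}\right|}}{4096}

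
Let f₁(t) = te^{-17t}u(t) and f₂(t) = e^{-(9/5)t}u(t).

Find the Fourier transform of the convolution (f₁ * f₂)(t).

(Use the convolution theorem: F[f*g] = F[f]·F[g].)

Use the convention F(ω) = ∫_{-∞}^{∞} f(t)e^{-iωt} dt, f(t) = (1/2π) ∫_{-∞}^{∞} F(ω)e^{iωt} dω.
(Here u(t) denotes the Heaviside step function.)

F[f₁*f₂](ω) = \frac{5}{\left(i \omega + 17\right)^{2} \left(5 i \omega + 9\right)}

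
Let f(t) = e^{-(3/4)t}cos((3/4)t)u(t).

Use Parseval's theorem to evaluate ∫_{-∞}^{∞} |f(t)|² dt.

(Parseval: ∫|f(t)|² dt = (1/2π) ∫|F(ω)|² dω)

∫|f(t)|² dt = \frac{1}{2}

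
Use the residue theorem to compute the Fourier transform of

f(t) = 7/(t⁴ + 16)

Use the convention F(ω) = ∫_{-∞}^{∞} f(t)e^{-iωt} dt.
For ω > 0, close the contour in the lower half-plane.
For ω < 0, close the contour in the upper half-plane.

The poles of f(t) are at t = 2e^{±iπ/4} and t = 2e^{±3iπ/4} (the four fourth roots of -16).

Let g(z) = f(z)e^{-iωz}; for large |z| the factor e^{-iωz} decays in the lower half-plane when ω > 0 and in the upper half-plane when ω < 0.

Case ω > 0 (lower half-plane, clockwise contour ⇒ F(ω) = -2πi·ΣRes):
  Res_{z = - \sqrt{2} - \sqrt{2} i} g(z) = \frac{7 \sqrt{2} i \left(1 - i\right) e^{\sqrt{2} \omega \left(-1 + i\right)}}{64}
  Res_{z = \sqrt{2} - \sqrt{2} i} g(z) = \frac{7 \sqrt{2} i \left(1 + i\right) e^{- \sqrt{2} \omega \left(1 + i\right)}}{64}
  F(ω) = -2πi·ΣRes = \frac{7 \sqrt{2} \pi \left(1 - i\right) \left(e^{2 \sqrt{2} i \omega} + i\right) e^{- \sqrt{2} \omega \left(1 + i\right)}}{32} = \frac{7 \pi e^{- \sqrt{2} \omega} \sin{\left(\sqrt{2} \omega + \frac{\pi}{4} \right)}}{8}

Case ω < 0 (upper half-plane, counterclockwise contour ⇒ F(ω) = +2πi·ΣRes):
  Res_{z = \sqrt{2} + \sqrt{2} i} g(z) = \frac{7 \sqrt{2} i \left(-1 + i\right) e^{\sqrt{2} \omega \left(1 - i\right)}}{64}
  Res_{z = - \sqrt{2} + \sqrt{2} i} g(z) = \frac{7 \sqrt{2} \left(1 - i\right) e^{\sqrt{2} \omega \left(1 + i\right)}}{64}
  F(ω) = 2πi·ΣRes = - \frac{7 \sqrt{2} i \pi \left(i \left(1 - i\right) e^{\sqrt{2} \omega \left(1 - i\right)} - \left(1 - i\right) e^{\sqrt{2} \omega \left(1 + i\right)}\right)}{32} = \frac{7 \pi e^{\sqrt{2} \omega} \cos{\left(\sqrt{2} \omega + \frac{\pi}{4} \right)}}{8}

Both cases combine into a single formula in |ω|:

F(ω) = \frac{7 \pi e^{- \sqrt{2} \left|{\omega}\right|} \sin{\left(\sqrt{2} \left|{\omega}\right| + \frac{\pi}{4} \right)}}{8}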